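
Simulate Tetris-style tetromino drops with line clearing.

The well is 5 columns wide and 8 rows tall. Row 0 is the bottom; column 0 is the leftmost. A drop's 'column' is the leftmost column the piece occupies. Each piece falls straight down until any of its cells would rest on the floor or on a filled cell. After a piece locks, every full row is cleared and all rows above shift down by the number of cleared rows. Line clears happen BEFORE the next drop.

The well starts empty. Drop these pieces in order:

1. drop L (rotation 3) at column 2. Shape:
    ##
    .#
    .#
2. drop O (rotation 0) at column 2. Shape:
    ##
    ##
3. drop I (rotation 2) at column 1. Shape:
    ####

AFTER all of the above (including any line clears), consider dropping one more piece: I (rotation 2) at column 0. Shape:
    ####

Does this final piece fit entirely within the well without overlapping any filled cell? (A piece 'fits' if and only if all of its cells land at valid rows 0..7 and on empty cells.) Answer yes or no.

Answer: yes

Derivation:
Drop 1: L rot3 at col 2 lands with bottom-row=0; cleared 0 line(s) (total 0); column heights now [0 0 3 3 0], max=3
Drop 2: O rot0 at col 2 lands with bottom-row=3; cleared 0 line(s) (total 0); column heights now [0 0 5 5 0], max=5
Drop 3: I rot2 at col 1 lands with bottom-row=5; cleared 0 line(s) (total 0); column heights now [0 6 6 6 6], max=6
Test piece I rot2 at col 0 (width 4): heights before test = [0 6 6 6 6]; fits = True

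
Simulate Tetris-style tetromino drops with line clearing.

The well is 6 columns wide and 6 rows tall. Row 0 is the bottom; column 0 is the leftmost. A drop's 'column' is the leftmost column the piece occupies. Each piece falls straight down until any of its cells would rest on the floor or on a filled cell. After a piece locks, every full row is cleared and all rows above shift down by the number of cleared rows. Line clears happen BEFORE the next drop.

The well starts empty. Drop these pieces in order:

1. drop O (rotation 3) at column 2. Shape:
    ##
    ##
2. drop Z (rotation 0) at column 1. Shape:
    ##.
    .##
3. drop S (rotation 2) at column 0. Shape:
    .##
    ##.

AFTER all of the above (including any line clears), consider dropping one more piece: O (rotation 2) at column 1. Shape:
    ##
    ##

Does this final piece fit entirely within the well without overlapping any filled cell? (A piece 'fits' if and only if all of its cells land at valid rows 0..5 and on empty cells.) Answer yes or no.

Drop 1: O rot3 at col 2 lands with bottom-row=0; cleared 0 line(s) (total 0); column heights now [0 0 2 2 0 0], max=2
Drop 2: Z rot0 at col 1 lands with bottom-row=2; cleared 0 line(s) (total 0); column heights now [0 4 4 3 0 0], max=4
Drop 3: S rot2 at col 0 lands with bottom-row=4; cleared 0 line(s) (total 0); column heights now [5 6 6 3 0 0], max=6
Test piece O rot2 at col 1 (width 2): heights before test = [5 6 6 3 0 0]; fits = False

Answer: no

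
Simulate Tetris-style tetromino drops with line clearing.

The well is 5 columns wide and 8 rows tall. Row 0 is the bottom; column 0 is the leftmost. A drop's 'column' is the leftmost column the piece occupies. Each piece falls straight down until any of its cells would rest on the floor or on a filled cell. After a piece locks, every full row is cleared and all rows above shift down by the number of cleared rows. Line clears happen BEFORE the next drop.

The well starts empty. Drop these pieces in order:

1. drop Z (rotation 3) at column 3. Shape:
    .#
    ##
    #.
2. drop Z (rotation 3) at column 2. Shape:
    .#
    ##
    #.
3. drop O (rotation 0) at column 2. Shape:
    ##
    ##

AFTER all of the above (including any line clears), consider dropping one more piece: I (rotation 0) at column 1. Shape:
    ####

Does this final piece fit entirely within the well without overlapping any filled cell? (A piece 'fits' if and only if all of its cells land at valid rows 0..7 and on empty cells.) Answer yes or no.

Answer: yes

Derivation:
Drop 1: Z rot3 at col 3 lands with bottom-row=0; cleared 0 line(s) (total 0); column heights now [0 0 0 2 3], max=3
Drop 2: Z rot3 at col 2 lands with bottom-row=1; cleared 0 line(s) (total 0); column heights now [0 0 3 4 3], max=4
Drop 3: O rot0 at col 2 lands with bottom-row=4; cleared 0 line(s) (total 0); column heights now [0 0 6 6 3], max=6
Test piece I rot0 at col 1 (width 4): heights before test = [0 0 6 6 3]; fits = True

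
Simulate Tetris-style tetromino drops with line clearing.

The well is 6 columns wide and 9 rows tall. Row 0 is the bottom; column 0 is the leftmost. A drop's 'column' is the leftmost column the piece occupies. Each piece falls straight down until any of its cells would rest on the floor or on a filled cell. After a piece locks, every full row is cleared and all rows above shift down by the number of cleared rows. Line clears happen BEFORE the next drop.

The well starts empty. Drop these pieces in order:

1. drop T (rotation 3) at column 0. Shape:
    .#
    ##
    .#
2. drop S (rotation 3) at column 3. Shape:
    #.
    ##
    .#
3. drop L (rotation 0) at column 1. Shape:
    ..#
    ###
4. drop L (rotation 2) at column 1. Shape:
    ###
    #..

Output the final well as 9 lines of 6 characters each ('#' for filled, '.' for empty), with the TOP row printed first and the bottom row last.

Answer: ......
......
......
.###..
.#.#..
.###..
.#.#..
##.##.
.#..#.

Derivation:
Drop 1: T rot3 at col 0 lands with bottom-row=0; cleared 0 line(s) (total 0); column heights now [2 3 0 0 0 0], max=3
Drop 2: S rot3 at col 3 lands with bottom-row=0; cleared 0 line(s) (total 0); column heights now [2 3 0 3 2 0], max=3
Drop 3: L rot0 at col 1 lands with bottom-row=3; cleared 0 line(s) (total 0); column heights now [2 4 4 5 2 0], max=5
Drop 4: L rot2 at col 1 lands with bottom-row=4; cleared 0 line(s) (total 0); column heights now [2 6 6 6 2 0], max=6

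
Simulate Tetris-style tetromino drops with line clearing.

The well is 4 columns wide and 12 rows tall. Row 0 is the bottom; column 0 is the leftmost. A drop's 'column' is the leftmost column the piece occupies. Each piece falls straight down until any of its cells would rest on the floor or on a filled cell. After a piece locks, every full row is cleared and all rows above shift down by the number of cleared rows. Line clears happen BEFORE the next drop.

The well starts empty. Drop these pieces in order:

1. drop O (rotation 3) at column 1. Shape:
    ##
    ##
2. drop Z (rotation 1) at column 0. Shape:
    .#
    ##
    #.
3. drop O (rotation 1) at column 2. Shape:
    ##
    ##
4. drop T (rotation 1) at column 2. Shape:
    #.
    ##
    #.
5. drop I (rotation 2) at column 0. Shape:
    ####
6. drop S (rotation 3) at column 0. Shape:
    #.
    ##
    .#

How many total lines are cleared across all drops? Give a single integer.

Drop 1: O rot3 at col 1 lands with bottom-row=0; cleared 0 line(s) (total 0); column heights now [0 2 2 0], max=2
Drop 2: Z rot1 at col 0 lands with bottom-row=1; cleared 0 line(s) (total 0); column heights now [3 4 2 0], max=4
Drop 3: O rot1 at col 2 lands with bottom-row=2; cleared 1 line(s) (total 1); column heights now [2 3 3 3], max=3
Drop 4: T rot1 at col 2 lands with bottom-row=3; cleared 0 line(s) (total 1); column heights now [2 3 6 5], max=6
Drop 5: I rot2 at col 0 lands with bottom-row=6; cleared 1 line(s) (total 2); column heights now [2 3 6 5], max=6
Drop 6: S rot3 at col 0 lands with bottom-row=3; cleared 1 line(s) (total 3); column heights now [5 4 5 3], max=5

Answer: 3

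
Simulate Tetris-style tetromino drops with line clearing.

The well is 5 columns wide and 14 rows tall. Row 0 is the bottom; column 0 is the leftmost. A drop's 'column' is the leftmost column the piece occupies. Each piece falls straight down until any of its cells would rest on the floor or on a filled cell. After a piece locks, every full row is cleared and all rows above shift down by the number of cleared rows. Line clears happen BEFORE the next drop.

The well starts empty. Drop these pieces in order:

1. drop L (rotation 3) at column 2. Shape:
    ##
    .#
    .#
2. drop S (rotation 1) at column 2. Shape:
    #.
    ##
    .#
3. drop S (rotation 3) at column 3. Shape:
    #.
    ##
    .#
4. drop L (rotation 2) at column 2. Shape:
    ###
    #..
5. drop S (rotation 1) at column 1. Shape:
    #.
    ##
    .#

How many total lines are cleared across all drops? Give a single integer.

Answer: 0

Derivation:
Drop 1: L rot3 at col 2 lands with bottom-row=0; cleared 0 line(s) (total 0); column heights now [0 0 3 3 0], max=3
Drop 2: S rot1 at col 2 lands with bottom-row=3; cleared 0 line(s) (total 0); column heights now [0 0 6 5 0], max=6
Drop 3: S rot3 at col 3 lands with bottom-row=4; cleared 0 line(s) (total 0); column heights now [0 0 6 7 6], max=7
Drop 4: L rot2 at col 2 lands with bottom-row=6; cleared 0 line(s) (total 0); column heights now [0 0 8 8 8], max=8
Drop 5: S rot1 at col 1 lands with bottom-row=8; cleared 0 line(s) (total 0); column heights now [0 11 10 8 8], max=11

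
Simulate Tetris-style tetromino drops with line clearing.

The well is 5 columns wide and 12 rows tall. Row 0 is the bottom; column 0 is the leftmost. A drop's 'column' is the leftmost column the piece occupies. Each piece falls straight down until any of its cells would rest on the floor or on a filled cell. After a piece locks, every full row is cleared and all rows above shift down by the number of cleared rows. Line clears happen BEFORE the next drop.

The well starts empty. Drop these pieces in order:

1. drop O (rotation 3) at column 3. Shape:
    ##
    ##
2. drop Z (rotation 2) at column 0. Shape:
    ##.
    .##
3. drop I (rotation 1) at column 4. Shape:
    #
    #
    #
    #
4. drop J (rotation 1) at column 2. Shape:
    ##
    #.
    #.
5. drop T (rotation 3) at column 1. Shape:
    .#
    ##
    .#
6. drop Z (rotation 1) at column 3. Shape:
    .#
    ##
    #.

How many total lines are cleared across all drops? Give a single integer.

Answer: 1

Derivation:
Drop 1: O rot3 at col 3 lands with bottom-row=0; cleared 0 line(s) (total 0); column heights now [0 0 0 2 2], max=2
Drop 2: Z rot2 at col 0 lands with bottom-row=0; cleared 0 line(s) (total 0); column heights now [2 2 1 2 2], max=2
Drop 3: I rot1 at col 4 lands with bottom-row=2; cleared 0 line(s) (total 0); column heights now [2 2 1 2 6], max=6
Drop 4: J rot1 at col 2 lands with bottom-row=1; cleared 1 line(s) (total 1); column heights now [0 1 3 3 5], max=5
Drop 5: T rot3 at col 1 lands with bottom-row=3; cleared 0 line(s) (total 1); column heights now [0 5 6 3 5], max=6
Drop 6: Z rot1 at col 3 lands with bottom-row=4; cleared 0 line(s) (total 1); column heights now [0 5 6 6 7], max=7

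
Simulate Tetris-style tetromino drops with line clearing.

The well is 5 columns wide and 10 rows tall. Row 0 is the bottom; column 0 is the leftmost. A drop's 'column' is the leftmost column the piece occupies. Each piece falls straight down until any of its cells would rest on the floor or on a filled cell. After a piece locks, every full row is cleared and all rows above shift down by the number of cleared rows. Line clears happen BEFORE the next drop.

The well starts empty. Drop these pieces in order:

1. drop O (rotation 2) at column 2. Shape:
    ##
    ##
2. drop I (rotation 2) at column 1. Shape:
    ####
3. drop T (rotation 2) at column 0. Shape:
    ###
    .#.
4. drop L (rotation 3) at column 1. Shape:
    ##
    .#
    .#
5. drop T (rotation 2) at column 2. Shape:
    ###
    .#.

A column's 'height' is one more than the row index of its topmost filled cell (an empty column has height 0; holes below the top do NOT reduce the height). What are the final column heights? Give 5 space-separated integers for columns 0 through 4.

Answer: 5 8 9 9 9

Derivation:
Drop 1: O rot2 at col 2 lands with bottom-row=0; cleared 0 line(s) (total 0); column heights now [0 0 2 2 0], max=2
Drop 2: I rot2 at col 1 lands with bottom-row=2; cleared 0 line(s) (total 0); column heights now [0 3 3 3 3], max=3
Drop 3: T rot2 at col 0 lands with bottom-row=3; cleared 0 line(s) (total 0); column heights now [5 5 5 3 3], max=5
Drop 4: L rot3 at col 1 lands with bottom-row=5; cleared 0 line(s) (total 0); column heights now [5 8 8 3 3], max=8
Drop 5: T rot2 at col 2 lands with bottom-row=7; cleared 0 line(s) (total 0); column heights now [5 8 9 9 9], max=9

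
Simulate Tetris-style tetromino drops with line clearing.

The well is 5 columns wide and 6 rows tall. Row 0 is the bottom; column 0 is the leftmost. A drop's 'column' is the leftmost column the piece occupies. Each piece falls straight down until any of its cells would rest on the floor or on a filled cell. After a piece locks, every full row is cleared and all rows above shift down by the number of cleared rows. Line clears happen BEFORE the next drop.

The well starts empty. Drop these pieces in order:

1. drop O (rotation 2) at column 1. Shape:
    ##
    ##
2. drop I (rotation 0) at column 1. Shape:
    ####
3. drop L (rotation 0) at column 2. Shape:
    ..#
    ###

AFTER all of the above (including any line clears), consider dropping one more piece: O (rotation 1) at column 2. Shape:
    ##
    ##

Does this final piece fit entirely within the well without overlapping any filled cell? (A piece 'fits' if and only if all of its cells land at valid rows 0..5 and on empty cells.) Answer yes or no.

Drop 1: O rot2 at col 1 lands with bottom-row=0; cleared 0 line(s) (total 0); column heights now [0 2 2 0 0], max=2
Drop 2: I rot0 at col 1 lands with bottom-row=2; cleared 0 line(s) (total 0); column heights now [0 3 3 3 3], max=3
Drop 3: L rot0 at col 2 lands with bottom-row=3; cleared 0 line(s) (total 0); column heights now [0 3 4 4 5], max=5
Test piece O rot1 at col 2 (width 2): heights before test = [0 3 4 4 5]; fits = True

Answer: yes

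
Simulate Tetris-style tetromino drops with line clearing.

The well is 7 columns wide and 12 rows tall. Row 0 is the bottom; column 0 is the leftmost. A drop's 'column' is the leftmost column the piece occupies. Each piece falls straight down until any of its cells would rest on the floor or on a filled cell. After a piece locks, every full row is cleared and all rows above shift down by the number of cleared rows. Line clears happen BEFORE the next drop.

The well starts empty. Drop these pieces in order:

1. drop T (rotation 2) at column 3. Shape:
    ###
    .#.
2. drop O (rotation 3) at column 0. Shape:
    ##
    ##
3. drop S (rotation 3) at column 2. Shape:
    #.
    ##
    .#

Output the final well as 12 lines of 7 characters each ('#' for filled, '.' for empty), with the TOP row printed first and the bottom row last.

Answer: .......
.......
.......
.......
.......
.......
.......
..#....
..##...
...#...
##.###.
##..#..

Derivation:
Drop 1: T rot2 at col 3 lands with bottom-row=0; cleared 0 line(s) (total 0); column heights now [0 0 0 2 2 2 0], max=2
Drop 2: O rot3 at col 0 lands with bottom-row=0; cleared 0 line(s) (total 0); column heights now [2 2 0 2 2 2 0], max=2
Drop 3: S rot3 at col 2 lands with bottom-row=2; cleared 0 line(s) (total 0); column heights now [2 2 5 4 2 2 0], max=5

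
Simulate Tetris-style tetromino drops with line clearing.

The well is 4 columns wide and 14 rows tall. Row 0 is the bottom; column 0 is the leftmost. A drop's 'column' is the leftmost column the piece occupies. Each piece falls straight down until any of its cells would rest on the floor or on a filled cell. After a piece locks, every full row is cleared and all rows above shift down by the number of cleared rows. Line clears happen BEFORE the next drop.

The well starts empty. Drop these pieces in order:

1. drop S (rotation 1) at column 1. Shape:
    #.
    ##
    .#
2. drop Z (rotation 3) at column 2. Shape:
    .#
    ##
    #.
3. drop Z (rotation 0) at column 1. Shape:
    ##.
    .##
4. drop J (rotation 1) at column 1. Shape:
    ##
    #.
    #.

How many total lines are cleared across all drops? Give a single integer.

Drop 1: S rot1 at col 1 lands with bottom-row=0; cleared 0 line(s) (total 0); column heights now [0 3 2 0], max=3
Drop 2: Z rot3 at col 2 lands with bottom-row=2; cleared 0 line(s) (total 0); column heights now [0 3 4 5], max=5
Drop 3: Z rot0 at col 1 lands with bottom-row=5; cleared 0 line(s) (total 0); column heights now [0 7 7 6], max=7
Drop 4: J rot1 at col 1 lands with bottom-row=7; cleared 0 line(s) (total 0); column heights now [0 10 10 6], max=10

Answer: 0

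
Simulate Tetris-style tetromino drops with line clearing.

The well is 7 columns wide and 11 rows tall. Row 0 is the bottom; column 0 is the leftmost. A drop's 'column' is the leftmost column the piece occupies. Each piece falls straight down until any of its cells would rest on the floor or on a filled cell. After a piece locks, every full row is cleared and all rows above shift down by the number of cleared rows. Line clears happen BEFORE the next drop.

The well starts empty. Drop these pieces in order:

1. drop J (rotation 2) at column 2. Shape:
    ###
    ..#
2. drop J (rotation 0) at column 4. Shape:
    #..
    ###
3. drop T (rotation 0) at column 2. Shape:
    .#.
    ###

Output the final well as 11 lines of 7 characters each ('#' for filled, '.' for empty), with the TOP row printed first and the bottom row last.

Answer: .......
.......
.......
.......
.......
...#...
..###..
....#..
....###
..###..
....#..

Derivation:
Drop 1: J rot2 at col 2 lands with bottom-row=0; cleared 0 line(s) (total 0); column heights now [0 0 2 2 2 0 0], max=2
Drop 2: J rot0 at col 4 lands with bottom-row=2; cleared 0 line(s) (total 0); column heights now [0 0 2 2 4 3 3], max=4
Drop 3: T rot0 at col 2 lands with bottom-row=4; cleared 0 line(s) (total 0); column heights now [0 0 5 6 5 3 3], max=6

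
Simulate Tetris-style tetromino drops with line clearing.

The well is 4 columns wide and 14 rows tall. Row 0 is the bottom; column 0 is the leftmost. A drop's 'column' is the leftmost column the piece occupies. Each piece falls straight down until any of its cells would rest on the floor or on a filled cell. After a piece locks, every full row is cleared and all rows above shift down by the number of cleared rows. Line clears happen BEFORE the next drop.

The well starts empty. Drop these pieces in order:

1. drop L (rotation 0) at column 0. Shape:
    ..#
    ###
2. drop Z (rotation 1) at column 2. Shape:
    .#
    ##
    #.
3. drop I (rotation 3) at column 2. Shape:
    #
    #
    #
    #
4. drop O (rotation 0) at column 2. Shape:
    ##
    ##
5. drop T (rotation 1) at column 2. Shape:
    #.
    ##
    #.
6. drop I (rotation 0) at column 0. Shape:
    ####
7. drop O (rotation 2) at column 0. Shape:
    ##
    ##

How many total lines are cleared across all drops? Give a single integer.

Drop 1: L rot0 at col 0 lands with bottom-row=0; cleared 0 line(s) (total 0); column heights now [1 1 2 0], max=2
Drop 2: Z rot1 at col 2 lands with bottom-row=2; cleared 0 line(s) (total 0); column heights now [1 1 4 5], max=5
Drop 3: I rot3 at col 2 lands with bottom-row=4; cleared 0 line(s) (total 0); column heights now [1 1 8 5], max=8
Drop 4: O rot0 at col 2 lands with bottom-row=8; cleared 0 line(s) (total 0); column heights now [1 1 10 10], max=10
Drop 5: T rot1 at col 2 lands with bottom-row=10; cleared 0 line(s) (total 0); column heights now [1 1 13 12], max=13
Drop 6: I rot0 at col 0 lands with bottom-row=13; cleared 1 line(s) (total 1); column heights now [1 1 13 12], max=13
Drop 7: O rot2 at col 0 lands with bottom-row=1; cleared 0 line(s) (total 1); column heights now [3 3 13 12], max=13

Answer: 1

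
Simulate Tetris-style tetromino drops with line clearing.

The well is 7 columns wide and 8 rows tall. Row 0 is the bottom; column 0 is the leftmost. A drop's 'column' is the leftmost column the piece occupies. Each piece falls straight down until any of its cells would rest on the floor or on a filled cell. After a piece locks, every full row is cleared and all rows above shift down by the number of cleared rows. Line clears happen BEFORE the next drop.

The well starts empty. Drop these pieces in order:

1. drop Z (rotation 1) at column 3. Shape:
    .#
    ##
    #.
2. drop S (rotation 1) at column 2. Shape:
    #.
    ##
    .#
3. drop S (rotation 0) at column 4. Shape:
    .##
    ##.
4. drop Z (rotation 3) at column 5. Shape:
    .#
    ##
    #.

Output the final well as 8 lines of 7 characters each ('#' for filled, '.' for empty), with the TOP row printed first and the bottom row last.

Answer: ......#
.....##
.....#.
..#..##
..####.
...##..
...##..
...#...

Derivation:
Drop 1: Z rot1 at col 3 lands with bottom-row=0; cleared 0 line(s) (total 0); column heights now [0 0 0 2 3 0 0], max=3
Drop 2: S rot1 at col 2 lands with bottom-row=2; cleared 0 line(s) (total 0); column heights now [0 0 5 4 3 0 0], max=5
Drop 3: S rot0 at col 4 lands with bottom-row=3; cleared 0 line(s) (total 0); column heights now [0 0 5 4 4 5 5], max=5
Drop 4: Z rot3 at col 5 lands with bottom-row=5; cleared 0 line(s) (total 0); column heights now [0 0 5 4 4 7 8], max=8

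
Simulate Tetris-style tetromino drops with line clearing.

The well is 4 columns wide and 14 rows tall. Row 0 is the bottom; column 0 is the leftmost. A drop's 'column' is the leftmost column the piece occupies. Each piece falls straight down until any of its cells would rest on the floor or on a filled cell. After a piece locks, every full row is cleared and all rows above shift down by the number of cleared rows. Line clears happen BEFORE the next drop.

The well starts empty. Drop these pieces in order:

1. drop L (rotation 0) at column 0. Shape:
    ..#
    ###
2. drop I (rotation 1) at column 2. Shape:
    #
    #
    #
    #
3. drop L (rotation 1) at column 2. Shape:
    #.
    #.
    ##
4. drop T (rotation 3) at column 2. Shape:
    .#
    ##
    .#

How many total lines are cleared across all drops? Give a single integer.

Answer: 0

Derivation:
Drop 1: L rot0 at col 0 lands with bottom-row=0; cleared 0 line(s) (total 0); column heights now [1 1 2 0], max=2
Drop 2: I rot1 at col 2 lands with bottom-row=2; cleared 0 line(s) (total 0); column heights now [1 1 6 0], max=6
Drop 3: L rot1 at col 2 lands with bottom-row=6; cleared 0 line(s) (total 0); column heights now [1 1 9 7], max=9
Drop 4: T rot3 at col 2 lands with bottom-row=8; cleared 0 line(s) (total 0); column heights now [1 1 10 11], max=11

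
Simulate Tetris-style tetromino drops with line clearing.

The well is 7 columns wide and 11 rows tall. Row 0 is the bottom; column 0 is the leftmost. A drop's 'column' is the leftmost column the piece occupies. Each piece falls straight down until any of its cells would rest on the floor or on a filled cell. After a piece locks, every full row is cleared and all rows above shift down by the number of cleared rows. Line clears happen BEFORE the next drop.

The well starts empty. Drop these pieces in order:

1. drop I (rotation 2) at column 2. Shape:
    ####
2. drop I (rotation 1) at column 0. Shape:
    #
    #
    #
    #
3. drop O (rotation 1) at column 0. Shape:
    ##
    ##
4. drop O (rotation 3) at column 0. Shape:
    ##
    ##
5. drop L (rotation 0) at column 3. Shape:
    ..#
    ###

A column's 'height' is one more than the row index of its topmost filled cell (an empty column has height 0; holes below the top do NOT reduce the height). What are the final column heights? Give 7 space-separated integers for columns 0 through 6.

Drop 1: I rot2 at col 2 lands with bottom-row=0; cleared 0 line(s) (total 0); column heights now [0 0 1 1 1 1 0], max=1
Drop 2: I rot1 at col 0 lands with bottom-row=0; cleared 0 line(s) (total 0); column heights now [4 0 1 1 1 1 0], max=4
Drop 3: O rot1 at col 0 lands with bottom-row=4; cleared 0 line(s) (total 0); column heights now [6 6 1 1 1 1 0], max=6
Drop 4: O rot3 at col 0 lands with bottom-row=6; cleared 0 line(s) (total 0); column heights now [8 8 1 1 1 1 0], max=8
Drop 5: L rot0 at col 3 lands with bottom-row=1; cleared 0 line(s) (total 0); column heights now [8 8 1 2 2 3 0], max=8

Answer: 8 8 1 2 2 3 0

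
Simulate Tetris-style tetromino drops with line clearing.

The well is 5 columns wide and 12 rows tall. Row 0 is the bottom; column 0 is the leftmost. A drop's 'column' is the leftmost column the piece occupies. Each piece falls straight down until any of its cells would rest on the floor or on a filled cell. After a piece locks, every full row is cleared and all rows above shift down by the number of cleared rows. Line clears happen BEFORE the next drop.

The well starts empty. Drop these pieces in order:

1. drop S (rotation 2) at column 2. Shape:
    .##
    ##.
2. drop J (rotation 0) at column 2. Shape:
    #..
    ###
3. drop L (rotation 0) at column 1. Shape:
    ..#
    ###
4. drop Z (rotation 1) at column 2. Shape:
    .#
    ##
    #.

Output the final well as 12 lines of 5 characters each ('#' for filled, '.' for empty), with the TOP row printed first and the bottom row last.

Drop 1: S rot2 at col 2 lands with bottom-row=0; cleared 0 line(s) (total 0); column heights now [0 0 1 2 2], max=2
Drop 2: J rot0 at col 2 lands with bottom-row=2; cleared 0 line(s) (total 0); column heights now [0 0 4 3 3], max=4
Drop 3: L rot0 at col 1 lands with bottom-row=4; cleared 0 line(s) (total 0); column heights now [0 5 5 6 3], max=6
Drop 4: Z rot1 at col 2 lands with bottom-row=5; cleared 0 line(s) (total 0); column heights now [0 5 7 8 3], max=8

Answer: .....
.....
.....
.....
...#.
..##.
..##.
.###.
..#..
..###
...##
..##.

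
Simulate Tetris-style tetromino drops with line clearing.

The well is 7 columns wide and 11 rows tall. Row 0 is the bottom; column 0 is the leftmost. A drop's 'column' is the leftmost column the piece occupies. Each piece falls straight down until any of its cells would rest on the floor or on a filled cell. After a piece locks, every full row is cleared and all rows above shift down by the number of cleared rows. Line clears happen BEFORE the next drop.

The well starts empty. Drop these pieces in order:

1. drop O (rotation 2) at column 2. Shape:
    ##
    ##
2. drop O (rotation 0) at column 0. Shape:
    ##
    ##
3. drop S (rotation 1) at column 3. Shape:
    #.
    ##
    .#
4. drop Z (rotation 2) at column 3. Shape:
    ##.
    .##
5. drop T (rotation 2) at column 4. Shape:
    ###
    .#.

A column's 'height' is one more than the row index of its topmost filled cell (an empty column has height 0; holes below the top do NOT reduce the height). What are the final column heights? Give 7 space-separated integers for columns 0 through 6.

Drop 1: O rot2 at col 2 lands with bottom-row=0; cleared 0 line(s) (total 0); column heights now [0 0 2 2 0 0 0], max=2
Drop 2: O rot0 at col 0 lands with bottom-row=0; cleared 0 line(s) (total 0); column heights now [2 2 2 2 0 0 0], max=2
Drop 3: S rot1 at col 3 lands with bottom-row=1; cleared 0 line(s) (total 0); column heights now [2 2 2 4 3 0 0], max=4
Drop 4: Z rot2 at col 3 lands with bottom-row=3; cleared 0 line(s) (total 0); column heights now [2 2 2 5 5 4 0], max=5
Drop 5: T rot2 at col 4 lands with bottom-row=4; cleared 0 line(s) (total 0); column heights now [2 2 2 5 6 6 6], max=6

Answer: 2 2 2 5 6 6 6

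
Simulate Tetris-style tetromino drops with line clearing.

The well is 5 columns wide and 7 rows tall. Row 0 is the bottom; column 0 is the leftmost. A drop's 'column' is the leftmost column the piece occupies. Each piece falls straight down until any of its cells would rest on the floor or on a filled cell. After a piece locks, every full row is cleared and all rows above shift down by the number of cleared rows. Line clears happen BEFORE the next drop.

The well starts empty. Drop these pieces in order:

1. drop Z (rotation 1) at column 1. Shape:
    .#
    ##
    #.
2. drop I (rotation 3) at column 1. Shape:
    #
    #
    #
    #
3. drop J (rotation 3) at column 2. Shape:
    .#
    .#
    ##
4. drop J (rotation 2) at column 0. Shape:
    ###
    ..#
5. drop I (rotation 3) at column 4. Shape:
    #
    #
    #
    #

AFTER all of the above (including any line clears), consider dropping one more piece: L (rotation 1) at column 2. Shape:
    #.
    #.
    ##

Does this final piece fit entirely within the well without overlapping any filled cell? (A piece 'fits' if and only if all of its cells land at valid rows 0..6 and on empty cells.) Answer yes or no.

Answer: no

Derivation:
Drop 1: Z rot1 at col 1 lands with bottom-row=0; cleared 0 line(s) (total 0); column heights now [0 2 3 0 0], max=3
Drop 2: I rot3 at col 1 lands with bottom-row=2; cleared 0 line(s) (total 0); column heights now [0 6 3 0 0], max=6
Drop 3: J rot3 at col 2 lands with bottom-row=3; cleared 0 line(s) (total 0); column heights now [0 6 4 6 0], max=6
Drop 4: J rot2 at col 0 lands with bottom-row=5; cleared 0 line(s) (total 0); column heights now [7 7 7 6 0], max=7
Drop 5: I rot3 at col 4 lands with bottom-row=0; cleared 0 line(s) (total 0); column heights now [7 7 7 6 4], max=7
Test piece L rot1 at col 2 (width 2): heights before test = [7 7 7 6 4]; fits = False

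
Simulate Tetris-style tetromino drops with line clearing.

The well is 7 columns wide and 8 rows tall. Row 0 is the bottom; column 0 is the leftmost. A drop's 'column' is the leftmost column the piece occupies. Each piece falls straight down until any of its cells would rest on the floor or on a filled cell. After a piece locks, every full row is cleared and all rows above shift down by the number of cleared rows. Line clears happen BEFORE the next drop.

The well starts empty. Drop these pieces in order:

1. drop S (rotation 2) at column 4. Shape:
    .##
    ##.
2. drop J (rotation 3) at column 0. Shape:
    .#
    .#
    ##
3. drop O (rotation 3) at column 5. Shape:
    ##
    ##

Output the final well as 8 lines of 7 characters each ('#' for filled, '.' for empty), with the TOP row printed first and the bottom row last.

Drop 1: S rot2 at col 4 lands with bottom-row=0; cleared 0 line(s) (total 0); column heights now [0 0 0 0 1 2 2], max=2
Drop 2: J rot3 at col 0 lands with bottom-row=0; cleared 0 line(s) (total 0); column heights now [1 3 0 0 1 2 2], max=3
Drop 3: O rot3 at col 5 lands with bottom-row=2; cleared 0 line(s) (total 0); column heights now [1 3 0 0 1 4 4], max=4

Answer: .......
.......
.......
.......
.....##
.#...##
.#...##
##..##.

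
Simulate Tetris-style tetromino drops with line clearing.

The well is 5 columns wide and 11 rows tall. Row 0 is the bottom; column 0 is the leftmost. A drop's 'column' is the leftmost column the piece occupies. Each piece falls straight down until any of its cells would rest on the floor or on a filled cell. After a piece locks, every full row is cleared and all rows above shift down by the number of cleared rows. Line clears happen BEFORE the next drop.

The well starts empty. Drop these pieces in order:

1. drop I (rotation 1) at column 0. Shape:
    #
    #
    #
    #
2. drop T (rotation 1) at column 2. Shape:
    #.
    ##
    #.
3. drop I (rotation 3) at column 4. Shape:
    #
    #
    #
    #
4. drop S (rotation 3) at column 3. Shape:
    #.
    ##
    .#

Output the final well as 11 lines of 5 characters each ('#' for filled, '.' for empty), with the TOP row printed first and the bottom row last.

Drop 1: I rot1 at col 0 lands with bottom-row=0; cleared 0 line(s) (total 0); column heights now [4 0 0 0 0], max=4
Drop 2: T rot1 at col 2 lands with bottom-row=0; cleared 0 line(s) (total 0); column heights now [4 0 3 2 0], max=4
Drop 3: I rot3 at col 4 lands with bottom-row=0; cleared 0 line(s) (total 0); column heights now [4 0 3 2 4], max=4
Drop 4: S rot3 at col 3 lands with bottom-row=4; cleared 0 line(s) (total 0); column heights now [4 0 3 7 6], max=7

Answer: .....
.....
.....
.....
...#.
...##
....#
#...#
#.#.#
#.###
#.#.#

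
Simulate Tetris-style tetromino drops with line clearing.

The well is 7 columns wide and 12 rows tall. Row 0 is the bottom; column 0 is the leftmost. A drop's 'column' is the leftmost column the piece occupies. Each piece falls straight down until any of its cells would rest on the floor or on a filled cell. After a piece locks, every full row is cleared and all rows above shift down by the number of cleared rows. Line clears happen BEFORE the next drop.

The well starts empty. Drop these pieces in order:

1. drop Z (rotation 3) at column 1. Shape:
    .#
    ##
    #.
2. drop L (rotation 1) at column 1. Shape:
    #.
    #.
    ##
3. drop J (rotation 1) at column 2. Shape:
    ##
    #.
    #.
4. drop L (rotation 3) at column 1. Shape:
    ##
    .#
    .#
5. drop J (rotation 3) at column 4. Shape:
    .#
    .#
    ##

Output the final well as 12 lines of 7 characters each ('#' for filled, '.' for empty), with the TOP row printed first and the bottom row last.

Drop 1: Z rot3 at col 1 lands with bottom-row=0; cleared 0 line(s) (total 0); column heights now [0 2 3 0 0 0 0], max=3
Drop 2: L rot1 at col 1 lands with bottom-row=3; cleared 0 line(s) (total 0); column heights now [0 6 4 0 0 0 0], max=6
Drop 3: J rot1 at col 2 lands with bottom-row=4; cleared 0 line(s) (total 0); column heights now [0 6 7 7 0 0 0], max=7
Drop 4: L rot3 at col 1 lands with bottom-row=7; cleared 0 line(s) (total 0); column heights now [0 10 10 7 0 0 0], max=10
Drop 5: J rot3 at col 4 lands with bottom-row=0; cleared 0 line(s) (total 0); column heights now [0 10 10 7 1 3 0], max=10

Answer: .......
.......
.##....
..#....
..#....
..##...
.##....
.##....
.##....
..#..#.
.##..#.
.#..##.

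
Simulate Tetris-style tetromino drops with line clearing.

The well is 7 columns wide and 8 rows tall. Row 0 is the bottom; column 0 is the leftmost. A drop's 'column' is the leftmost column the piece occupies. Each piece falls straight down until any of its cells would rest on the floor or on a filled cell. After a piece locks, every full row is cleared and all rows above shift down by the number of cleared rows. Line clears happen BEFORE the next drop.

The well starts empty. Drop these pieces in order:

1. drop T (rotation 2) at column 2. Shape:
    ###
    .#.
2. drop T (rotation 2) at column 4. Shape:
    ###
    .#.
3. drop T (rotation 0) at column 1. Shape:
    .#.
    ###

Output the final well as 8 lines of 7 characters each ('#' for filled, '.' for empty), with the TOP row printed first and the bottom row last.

Answer: .......
.......
.......
.......
..#....
.######
..####.
...#...

Derivation:
Drop 1: T rot2 at col 2 lands with bottom-row=0; cleared 0 line(s) (total 0); column heights now [0 0 2 2 2 0 0], max=2
Drop 2: T rot2 at col 4 lands with bottom-row=1; cleared 0 line(s) (total 0); column heights now [0 0 2 2 3 3 3], max=3
Drop 3: T rot0 at col 1 lands with bottom-row=2; cleared 0 line(s) (total 0); column heights now [0 3 4 3 3 3 3], max=4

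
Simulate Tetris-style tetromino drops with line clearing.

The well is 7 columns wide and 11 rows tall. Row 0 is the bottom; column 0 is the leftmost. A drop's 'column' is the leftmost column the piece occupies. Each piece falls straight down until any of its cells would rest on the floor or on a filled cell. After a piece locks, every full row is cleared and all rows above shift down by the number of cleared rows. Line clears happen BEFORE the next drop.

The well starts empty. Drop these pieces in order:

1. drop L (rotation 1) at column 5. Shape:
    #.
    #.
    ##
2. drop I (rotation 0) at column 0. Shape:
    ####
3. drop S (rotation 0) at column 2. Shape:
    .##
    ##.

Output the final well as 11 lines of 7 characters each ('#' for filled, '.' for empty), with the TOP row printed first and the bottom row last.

Drop 1: L rot1 at col 5 lands with bottom-row=0; cleared 0 line(s) (total 0); column heights now [0 0 0 0 0 3 1], max=3
Drop 2: I rot0 at col 0 lands with bottom-row=0; cleared 0 line(s) (total 0); column heights now [1 1 1 1 0 3 1], max=3
Drop 3: S rot0 at col 2 lands with bottom-row=1; cleared 0 line(s) (total 0); column heights now [1 1 2 3 3 3 1], max=3

Answer: .......
.......
.......
.......
.......
.......
.......
.......
...###.
..##.#.
####.##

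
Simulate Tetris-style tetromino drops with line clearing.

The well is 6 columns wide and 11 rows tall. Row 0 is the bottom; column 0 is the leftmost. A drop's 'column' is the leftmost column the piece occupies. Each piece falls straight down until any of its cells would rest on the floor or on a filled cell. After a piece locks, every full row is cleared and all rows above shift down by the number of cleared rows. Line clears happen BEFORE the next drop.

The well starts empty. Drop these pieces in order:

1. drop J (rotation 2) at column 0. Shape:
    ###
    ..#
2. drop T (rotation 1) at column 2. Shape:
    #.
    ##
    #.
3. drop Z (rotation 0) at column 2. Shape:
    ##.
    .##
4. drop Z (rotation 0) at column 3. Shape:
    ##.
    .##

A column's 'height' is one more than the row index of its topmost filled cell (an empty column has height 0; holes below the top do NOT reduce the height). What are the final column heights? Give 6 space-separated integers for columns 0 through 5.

Answer: 2 2 6 7 7 6

Derivation:
Drop 1: J rot2 at col 0 lands with bottom-row=0; cleared 0 line(s) (total 0); column heights now [2 2 2 0 0 0], max=2
Drop 2: T rot1 at col 2 lands with bottom-row=2; cleared 0 line(s) (total 0); column heights now [2 2 5 4 0 0], max=5
Drop 3: Z rot0 at col 2 lands with bottom-row=4; cleared 0 line(s) (total 0); column heights now [2 2 6 6 5 0], max=6
Drop 4: Z rot0 at col 3 lands with bottom-row=5; cleared 0 line(s) (total 0); column heights now [2 2 6 7 7 6], max=7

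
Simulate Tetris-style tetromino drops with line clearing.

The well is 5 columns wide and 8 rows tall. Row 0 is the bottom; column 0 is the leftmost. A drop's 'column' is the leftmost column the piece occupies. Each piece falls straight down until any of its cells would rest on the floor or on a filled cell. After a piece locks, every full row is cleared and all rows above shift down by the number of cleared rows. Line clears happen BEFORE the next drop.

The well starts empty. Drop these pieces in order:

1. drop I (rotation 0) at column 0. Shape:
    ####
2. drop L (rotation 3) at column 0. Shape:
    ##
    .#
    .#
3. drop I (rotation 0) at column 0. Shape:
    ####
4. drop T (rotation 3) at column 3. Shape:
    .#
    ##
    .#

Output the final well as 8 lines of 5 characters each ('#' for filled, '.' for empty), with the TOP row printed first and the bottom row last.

Drop 1: I rot0 at col 0 lands with bottom-row=0; cleared 0 line(s) (total 0); column heights now [1 1 1 1 0], max=1
Drop 2: L rot3 at col 0 lands with bottom-row=1; cleared 0 line(s) (total 0); column heights now [4 4 1 1 0], max=4
Drop 3: I rot0 at col 0 lands with bottom-row=4; cleared 0 line(s) (total 0); column heights now [5 5 5 5 0], max=5
Drop 4: T rot3 at col 3 lands with bottom-row=4; cleared 1 line(s) (total 1); column heights now [4 4 1 5 6], max=6

Answer: .....
.....
....#
...##
##...
.#...
.#...
####.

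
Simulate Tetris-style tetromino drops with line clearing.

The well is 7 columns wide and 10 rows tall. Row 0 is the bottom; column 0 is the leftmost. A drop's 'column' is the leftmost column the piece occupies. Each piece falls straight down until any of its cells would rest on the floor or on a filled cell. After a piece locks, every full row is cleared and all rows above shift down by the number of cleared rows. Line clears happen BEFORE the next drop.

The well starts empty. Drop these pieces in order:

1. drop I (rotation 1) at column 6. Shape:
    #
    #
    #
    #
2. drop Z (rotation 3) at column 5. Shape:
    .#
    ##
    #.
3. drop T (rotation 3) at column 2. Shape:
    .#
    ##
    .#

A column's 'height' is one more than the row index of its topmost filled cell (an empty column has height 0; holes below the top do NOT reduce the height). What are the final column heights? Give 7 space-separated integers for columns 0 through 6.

Drop 1: I rot1 at col 6 lands with bottom-row=0; cleared 0 line(s) (total 0); column heights now [0 0 0 0 0 0 4], max=4
Drop 2: Z rot3 at col 5 lands with bottom-row=3; cleared 0 line(s) (total 0); column heights now [0 0 0 0 0 5 6], max=6
Drop 3: T rot3 at col 2 lands with bottom-row=0; cleared 0 line(s) (total 0); column heights now [0 0 2 3 0 5 6], max=6

Answer: 0 0 2 3 0 5 6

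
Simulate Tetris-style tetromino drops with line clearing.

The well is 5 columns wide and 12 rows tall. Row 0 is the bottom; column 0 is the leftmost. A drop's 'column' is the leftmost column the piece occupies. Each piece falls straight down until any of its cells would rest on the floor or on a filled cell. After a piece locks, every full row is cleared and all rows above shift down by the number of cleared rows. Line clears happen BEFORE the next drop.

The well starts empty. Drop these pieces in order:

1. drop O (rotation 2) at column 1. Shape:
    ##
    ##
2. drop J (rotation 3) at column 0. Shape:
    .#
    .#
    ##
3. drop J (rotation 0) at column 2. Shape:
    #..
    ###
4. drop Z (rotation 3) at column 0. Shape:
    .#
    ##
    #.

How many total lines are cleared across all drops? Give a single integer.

Answer: 1

Derivation:
Drop 1: O rot2 at col 1 lands with bottom-row=0; cleared 0 line(s) (total 0); column heights now [0 2 2 0 0], max=2
Drop 2: J rot3 at col 0 lands with bottom-row=2; cleared 0 line(s) (total 0); column heights now [3 5 2 0 0], max=5
Drop 3: J rot0 at col 2 lands with bottom-row=2; cleared 1 line(s) (total 1); column heights now [0 4 3 0 0], max=4
Drop 4: Z rot3 at col 0 lands with bottom-row=3; cleared 0 line(s) (total 1); column heights now [5 6 3 0 0], max=6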